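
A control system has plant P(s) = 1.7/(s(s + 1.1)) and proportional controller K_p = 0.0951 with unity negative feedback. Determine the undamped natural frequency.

The closed-loop denominator is s(s+1.1) + 0.0951·1.7 = s² + 1.1s + 0.1617.
Matching s² + 2ζω_n s + ω_n²: ω_n = √0.1617 = 0.4021 rad/s and 2ζω_n = 1.1, so ζ = 1.1/(2·0.4021) = 1.37.

ω_n = 0.402 rad/s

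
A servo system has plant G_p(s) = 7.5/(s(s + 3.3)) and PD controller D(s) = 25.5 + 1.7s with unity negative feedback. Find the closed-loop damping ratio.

Forward path: (25.5 + 1.7s)·7.5/(s(s+3.3)). The closed-loop characteristic equation is s² + (3.3 + 7.5·1.7)s + 7.5·25.5 = 0.
That is s² + 16.05s + 191.2 = 0, so ω_n = 13.83 rad/s and ζ = 16.05/(2·13.83) = 0.5803.

ζ = 0.58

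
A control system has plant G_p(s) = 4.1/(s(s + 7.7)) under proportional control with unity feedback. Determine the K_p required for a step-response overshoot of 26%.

K_p = 23.3

From %OS = 100·exp(−πζ/√(1−ζ²)) = 26%, ζ = −ln(0.26)/√(π²+ln²(0.26)) = 0.3941.
Characteristic equation s² + 7.7s + 4.1K_p = 0 gives ζ = 7.7/(2√(4.1K_p)).
Setting ζ = 0.3941: √(4.1K_p) = 7.7/(2·0.3941) = 9.769, so K_p = 95.44/4.1 = 23.3.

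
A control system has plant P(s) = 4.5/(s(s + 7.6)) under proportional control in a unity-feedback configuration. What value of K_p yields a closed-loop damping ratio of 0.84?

Closed-loop characteristic equation: s² + 7.6s + K_p·4.5 = 0.
So ω_n = √(4.5K_p) and 2ζω_n = 7.6, giving ζ = 7.6/(2√(4.5K_p)).
Setting ζ = 0.84: √(4.5K_p) = 7.6/(2·0.84) = 4.524, so K_p = 20.46/4.5 = 4.55.

K_p = 4.55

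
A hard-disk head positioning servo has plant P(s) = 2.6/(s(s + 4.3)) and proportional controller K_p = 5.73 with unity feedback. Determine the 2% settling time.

T_s ≈ 1.86 s

Closed-loop characteristic equation: s² + 4.3s + 14.9 = 0, so ω_n = 3.86 rad/s and ζ = 4.3/(2·3.86) = 0.557.
2% settling time T_s ≈ 4/(ζω_n) = 4/2.15 = 1.86 s.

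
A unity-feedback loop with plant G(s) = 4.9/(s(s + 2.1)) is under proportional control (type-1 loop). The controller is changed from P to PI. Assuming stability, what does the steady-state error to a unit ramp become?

The integrator raises the loop to type 2, so K_v → ∞ and e_ss to a ramp is zero.

0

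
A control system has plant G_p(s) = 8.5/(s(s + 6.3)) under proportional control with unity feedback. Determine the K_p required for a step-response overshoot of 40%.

K_p = 14.9

From %OS = 100·exp(−πζ/√(1−ζ²)) = 40%, ζ = −ln(0.4)/√(π²+ln²(0.4)) = 0.28.
Characteristic equation s² + 6.3s + 8.5K_p = 0 gives ζ = 6.3/(2√(8.5K_p)).
Setting ζ = 0.28: √(8.5K_p) = 6.3/(2·0.28) = 11.25, so K_p = 126.6/8.5 = 14.9.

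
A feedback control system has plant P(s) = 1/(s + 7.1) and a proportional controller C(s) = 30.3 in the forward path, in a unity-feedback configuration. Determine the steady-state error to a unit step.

The loop is type 0. Static position error constant K_pos = C(0)·P(0) = 30.3·0.1408 = 4.268.
Steady-state error to a unit step: e_ss = 1/(1+K_pos) = 1/5.268 = 0.19.

0.19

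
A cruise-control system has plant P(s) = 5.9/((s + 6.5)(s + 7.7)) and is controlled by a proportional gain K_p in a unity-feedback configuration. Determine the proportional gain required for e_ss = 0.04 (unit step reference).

K_p = 204

For a type-0 loop with proportional control, e_ss = 1/(1 + K_p·P(0)).
P(0) = 0.1179. Require 1/(1 + K_p·0.1179) = 0.04, so 1 + 0.1179·K_p = 25.
K_p = (25 − 1)/0.1179 = 204.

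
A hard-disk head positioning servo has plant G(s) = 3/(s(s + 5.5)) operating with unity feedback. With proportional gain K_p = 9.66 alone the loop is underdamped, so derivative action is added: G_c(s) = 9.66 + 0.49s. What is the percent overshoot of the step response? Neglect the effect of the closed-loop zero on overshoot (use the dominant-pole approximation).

Forward path: (9.66 + 0.49s)·3/(s(s+5.5)). The closed-loop characteristic equation is s² + (5.5 + 3·0.49)s + 3·9.66 = 0.
That is s² + 6.97s + 28.98 = 0, so ω_n = 5.383 rad/s and ζ = 6.97/(2·5.383) = 0.6474.
%OS = 100·exp(−πζ/√(1−ζ²)) = 6.94%.

6.94%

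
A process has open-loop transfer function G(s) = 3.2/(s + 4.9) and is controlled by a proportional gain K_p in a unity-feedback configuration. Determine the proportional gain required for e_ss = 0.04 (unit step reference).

For a type-0 loop with proportional control, e_ss = 1/(1 + K_p·G(0)).
G(0) = 0.6531. Require 1/(1 + K_p·0.6531) = 0.04, so 1 + 0.6531·K_p = 25.
K_p = (25 − 1)/0.6531 = 36.8.

K_p = 36.8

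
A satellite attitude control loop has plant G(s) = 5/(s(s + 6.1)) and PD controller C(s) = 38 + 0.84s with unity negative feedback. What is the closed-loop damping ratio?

Forward path: (38 + 0.84s)·5/(s(s+6.1)). The closed-loop characteristic equation is s² + (6.1 + 5·0.84)s + 5·38 = 0.
That is s² + 10.3s + 190 = 0, so ω_n = 13.78 rad/s and ζ = 10.3/(2·13.78) = 0.3736.

ζ = 0.374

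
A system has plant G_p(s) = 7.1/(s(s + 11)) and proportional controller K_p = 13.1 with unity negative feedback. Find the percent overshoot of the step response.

Closed-loop characteristic equation: s² + 11s + 93.01 = 0, so ω_n = 9.644 rad/s and ζ = 11/(2·9.644) = 0.5703.
%OS = 100·exp(−πζ/√(1−ζ²)) = 100·exp(−π·0.5703/√0.6748) = 11.3%.

11.3%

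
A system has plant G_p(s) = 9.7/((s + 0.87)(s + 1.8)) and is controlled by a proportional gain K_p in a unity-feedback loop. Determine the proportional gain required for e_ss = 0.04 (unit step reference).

Steady-state error for a unit step on this type-0 loop is 1/(1 + K_p·G_p(0)).
G_p(0) = 6.194. Require 1/(1 + K_p·6.194) = 0.04, so 1 + 6.194·K_p = 25.
K_p = (25 − 1)/6.194 = 3.87.

K_p = 3.87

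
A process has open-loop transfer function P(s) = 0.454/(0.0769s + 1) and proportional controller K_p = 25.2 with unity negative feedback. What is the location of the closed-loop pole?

s = -161.8

Closed loop: T(s) = K_p·P/(1+K_p·P) = 11.44/(0.0769s + 1 + 11.44), with pole at s = −(1 + 11.44)/0.0769 = −161.8.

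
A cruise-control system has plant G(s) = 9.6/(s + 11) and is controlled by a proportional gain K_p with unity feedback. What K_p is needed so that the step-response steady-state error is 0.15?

The loop is type 0, so e_ss(step) = 1/(1 + K_pos) with K_pos = K_p·G(0).
G(0) = 0.8727. Require 1/(1 + K_p·0.8727) = 0.15, so 1 + 0.8727·K_p = 6.667.
K_p = (6.667 − 1)/0.8727 = 6.49.

K_p = 6.49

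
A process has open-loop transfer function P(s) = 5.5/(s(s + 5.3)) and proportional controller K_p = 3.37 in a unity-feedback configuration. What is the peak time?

Closed-loop characteristic equation: s² + 5.3s + 18.54 = 0, so ω_n = 4.305 rad/s and ζ = 5.3/(2·4.305) = 0.6155.
Damped frequency ω_d = ω_n√(1−ζ²) = 3.393 rad/s, so peak time T_p = π/ω_d = 0.926 s.

T_p = 0.926 s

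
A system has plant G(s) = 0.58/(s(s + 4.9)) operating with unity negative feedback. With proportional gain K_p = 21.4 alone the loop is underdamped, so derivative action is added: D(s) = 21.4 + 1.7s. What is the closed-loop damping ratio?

ζ = 0.835

Forward path: (21.4 + 1.7s)·0.58/(s(s+4.9)). The closed-loop characteristic equation is s² + (4.9 + 0.58·1.7)s + 0.58·21.4 = 0.
That is s² + 5.886s + 12.41 = 0, so ω_n = 3.523 rad/s and ζ = 5.886/(2·3.523) = 0.8354.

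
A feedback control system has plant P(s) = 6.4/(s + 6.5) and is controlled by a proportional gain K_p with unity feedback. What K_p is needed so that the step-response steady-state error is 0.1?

K_p = 9.14

The loop is type 0, so e_ss(step) = 1/(1 + K_pos) with K_pos = K_p·P(0).
P(0) = 0.9846. Require 1/(1 + K_p·0.9846) = 0.1, so 1 + 0.9846·K_p = 10.
K_p = (10 − 1)/0.9846 = 9.14.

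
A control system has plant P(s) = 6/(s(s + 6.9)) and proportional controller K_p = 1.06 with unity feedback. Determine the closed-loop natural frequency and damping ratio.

The closed-loop denominator is s(s+6.9) + 1.06·6 = s² + 6.9s + 6.36.
So ω_n² = 6.36 ⇒ ω_n = 2.522 rad/s, and ζ = 6.9/(2ω_n) = 1.37.

ω_n = 2.52 rad/s, ζ = 1.37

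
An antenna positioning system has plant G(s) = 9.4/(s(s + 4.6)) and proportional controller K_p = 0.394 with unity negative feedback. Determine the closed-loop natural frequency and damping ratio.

ω_n = 1.92 rad/s, ζ = 1.2

With unity feedback the closed-loop characteristic equation is s² + 4.6s + 0.394·9.4 = s² + 4.6s + 3.704 = 0.
Matching s² + 2ζω_n s + ω_n²: ω_n = √3.704 = 1.924 rad/s and 2ζω_n = 4.6, so ζ = 4.6/(2·1.924) = 1.2.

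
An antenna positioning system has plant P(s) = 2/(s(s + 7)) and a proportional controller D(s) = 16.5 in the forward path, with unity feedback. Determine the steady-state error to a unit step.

0

The open loop D(s)P(s) has a pole at the origin (type 1), so the static position error constant is infinite and e_ss = 1/(1+∞) = 0.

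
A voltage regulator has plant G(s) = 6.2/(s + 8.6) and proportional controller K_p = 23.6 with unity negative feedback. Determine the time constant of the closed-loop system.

τ = 0.00645 s

Closed-loop transfer function: T(s) = K_p·G(s)/(1 + K_p·G(s)) = 146.3/(s + 8.6 + 146.3) = 146.3/(s + 154.9).
Time constant τ = 1/154.9 = 0.00645 s.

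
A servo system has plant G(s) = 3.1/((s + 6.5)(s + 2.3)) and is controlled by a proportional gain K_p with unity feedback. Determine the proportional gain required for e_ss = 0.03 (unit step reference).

K_p = 156

The loop is type 0, so e_ss(step) = 1/(1 + K_pos) with K_pos = K_p·G(0).
G(0) = 0.2074. Require 1/(1 + K_p·0.2074) = 0.03, so 1 + 0.2074·K_p = 33.33.
K_p = (33.33 − 1)/0.2074 = 156.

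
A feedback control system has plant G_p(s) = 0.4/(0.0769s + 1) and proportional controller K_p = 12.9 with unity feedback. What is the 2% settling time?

Closed loop: T(s) = K_p·G_p/(1+K_p·G_p) = 5.16/(0.0769s + 1 + 5.16), with pole at s = −(1 + 5.16)/0.0769 = −80.1.
τ = 1/80.1 = 0.01248 s, so 2% settling time ≈ 4τ = 0.0499 s.

T_s ≈ 0.0499 s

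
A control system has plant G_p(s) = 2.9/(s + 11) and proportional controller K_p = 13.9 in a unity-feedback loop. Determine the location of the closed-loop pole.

s = -51.31

Closed-loop transfer function: T(s) = K_p·G_p(s)/(1 + K_p·G_p(s)) = 40.31/(s + 11 + 40.31) = 40.31/(s + 51.31).
The closed-loop pole is at s = −51.31.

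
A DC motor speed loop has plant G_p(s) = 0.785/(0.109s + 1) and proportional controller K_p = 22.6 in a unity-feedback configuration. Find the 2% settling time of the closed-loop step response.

T_s ≈ 0.0233 s

Closed loop: T(s) = K_p·G_p/(1+K_p·G_p) = 17.74/(0.109s + 1 + 17.74), with pole at s = −(1 + 17.74)/0.109 = −171.9.
τ = 1/171.9 = 0.005816 s, so 2% settling time ≈ 4τ = 0.0233 s.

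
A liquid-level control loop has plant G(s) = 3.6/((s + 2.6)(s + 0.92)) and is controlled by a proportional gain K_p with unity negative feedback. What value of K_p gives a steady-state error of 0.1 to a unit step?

The loop is type 0, so e_ss(step) = 1/(1 + K_pos) with K_pos = K_p·G(0).
G(0) = 1.505. Require 1/(1 + K_p·1.505) = 0.1, so 1 + 1.505·K_p = 10.
K_p = (10 − 1)/1.505 = 5.98.

K_p = 5.98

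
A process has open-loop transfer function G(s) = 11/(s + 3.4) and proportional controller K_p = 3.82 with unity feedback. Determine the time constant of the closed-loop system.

τ = 0.022 s

Closed-loop transfer function: T(s) = K_p·G(s)/(1 + K_p·G(s)) = 42.02/(s + 3.4 + 42.02) = 42.02/(s + 45.42).
Time constant τ = 1/45.42 = 0.022 s.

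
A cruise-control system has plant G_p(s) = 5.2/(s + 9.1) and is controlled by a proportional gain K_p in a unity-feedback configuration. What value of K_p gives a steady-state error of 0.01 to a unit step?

For a type-0 loop with proportional control, e_ss = 1/(1 + K_p·G_p(0)).
G_p(0) = 0.5714. Require 1/(1 + K_p·0.5714) = 0.01, so 1 + 0.5714·K_p = 100.
K_p = (100 − 1)/0.5714 = 173.

K_p = 173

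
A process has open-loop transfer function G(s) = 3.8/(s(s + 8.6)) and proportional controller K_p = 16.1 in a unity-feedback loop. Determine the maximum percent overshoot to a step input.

The closed-loop denominator s² + 8.6s + 61.18 gives ω_n = √61.18 = 7.822 and ζ = 8.6/(2ω_n) = 0.5497.
%OS = 100·exp(−πζ/√(1−ζ²)) = 100·exp(−π·0.5497/√0.6978) = 12.6%.

12.6%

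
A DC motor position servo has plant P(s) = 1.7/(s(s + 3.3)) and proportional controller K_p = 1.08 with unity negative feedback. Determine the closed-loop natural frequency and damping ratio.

ω_n = 1.35 rad/s, ζ = 1.22

The closed-loop denominator is s(s+3.3) + 1.08·1.7 = s² + 3.3s + 1.836.
So ω_n² = 1.836 ⇒ ω_n = 1.355 rad/s, and ζ = 3.3/(2ω_n) = 1.22.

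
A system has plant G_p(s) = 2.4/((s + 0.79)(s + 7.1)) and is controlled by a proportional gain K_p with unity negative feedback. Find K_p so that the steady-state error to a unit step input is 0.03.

For a type-0 loop with proportional control, e_ss = 1/(1 + K_p·G_p(0)).
G_p(0) = 0.4279. Require 1/(1 + K_p·0.4279) = 0.03, so 1 + 0.4279·K_p = 33.33.
K_p = (33.33 − 1)/0.4279 = 75.6.

K_p = 75.6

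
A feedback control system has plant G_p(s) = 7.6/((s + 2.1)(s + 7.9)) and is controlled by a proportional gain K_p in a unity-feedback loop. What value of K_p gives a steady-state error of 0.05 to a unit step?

Steady-state error for a unit step on this type-0 loop is 1/(1 + K_p·G_p(0)).
G_p(0) = 0.4581. Require 1/(1 + K_p·0.4581) = 0.05, so 1 + 0.4581·K_p = 20.
K_p = (20 − 1)/0.4581 = 41.5.

K_p = 41.5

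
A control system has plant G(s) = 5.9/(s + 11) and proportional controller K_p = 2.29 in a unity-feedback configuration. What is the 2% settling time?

Closed-loop transfer function: T(s) = K_p·G(s)/(1 + K_p·G(s)) = 13.51/(s + 11 + 13.51) = 13.51/(s + 24.51).
Time constant τ = 1/24.51 = 0.0408 s, so the 2% settling time is about 4τ = 0.163 s.

T_s ≈ 0.163 s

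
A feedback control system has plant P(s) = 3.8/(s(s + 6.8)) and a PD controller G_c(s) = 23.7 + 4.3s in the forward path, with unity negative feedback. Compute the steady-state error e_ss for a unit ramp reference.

The loop has one pole at the origin (type 1). Velocity error constant K_v = lim_{s→0} s·G_c(s)P(s) = 23.7·3.8/6.8 = 13.24.
Steady-state error to a unit ramp: e_ss = 1/K_v = 0.0755.

0.0755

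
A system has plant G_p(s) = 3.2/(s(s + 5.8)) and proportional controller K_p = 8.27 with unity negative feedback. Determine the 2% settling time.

Closed-loop characteristic equation: s² + 5.8s + 26.46 = 0, so ω_n = 5.144 rad/s and ζ = 5.8/(2·5.144) = 0.5637.
2% settling time T_s ≈ 4/(ζω_n) = 4/2.9 = 1.38 s.

T_s ≈ 1.38 s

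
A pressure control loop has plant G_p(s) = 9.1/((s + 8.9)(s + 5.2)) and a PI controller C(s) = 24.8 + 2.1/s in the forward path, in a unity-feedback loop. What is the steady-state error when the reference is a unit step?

0

The open loop C(s)G_p(s) has a pole at the origin (type 1), so the static position error constant is infinite and e_ss = 1/(1+∞) = 0.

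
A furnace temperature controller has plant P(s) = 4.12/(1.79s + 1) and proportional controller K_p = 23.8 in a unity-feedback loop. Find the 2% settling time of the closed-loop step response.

T_s ≈ 0.0723 s

Closed loop: T(s) = K_p·P/(1+K_p·P) = 98.06/(1.79s + 1 + 98.06), with pole at s = −(1 + 98.06)/1.79 = −55.34.
τ = 1/55.34 = 0.01807 s, so 2% settling time ≈ 4τ = 0.0723 s.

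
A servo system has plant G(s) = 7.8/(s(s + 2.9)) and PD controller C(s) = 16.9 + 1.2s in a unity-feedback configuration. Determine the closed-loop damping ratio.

ζ = 0.534

Forward path: (16.9 + 1.2s)·7.8/(s(s+2.9)). The closed-loop characteristic equation is s² + (2.9 + 7.8·1.2)s + 7.8·16.9 = 0.
That is s² + 12.26s + 131.8 = 0, so ω_n = 11.48 rad/s and ζ = 12.26/(2·11.48) = 0.5339.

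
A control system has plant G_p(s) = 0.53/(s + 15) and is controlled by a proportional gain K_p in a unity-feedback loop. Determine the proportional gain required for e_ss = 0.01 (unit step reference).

The loop is type 0, so e_ss(step) = 1/(1 + K_pos) with K_pos = K_p·G_p(0).
G_p(0) = 0.03533. Require 1/(1 + K_p·0.03533) = 0.01, so 1 + 0.03533·K_p = 100.
K_p = (100 − 1)/0.03533 = 2800.

K_p = 2800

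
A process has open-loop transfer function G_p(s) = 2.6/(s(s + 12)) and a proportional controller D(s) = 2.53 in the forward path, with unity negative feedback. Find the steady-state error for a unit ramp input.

1.82

The loop has one pole at the origin (type 1). Velocity error constant K_v = lim_{s→0} s·D(s)G_p(s) = 2.53·2.6/12 = 0.5482.
Steady-state error to a unit ramp: e_ss = 1/K_v = 1.82.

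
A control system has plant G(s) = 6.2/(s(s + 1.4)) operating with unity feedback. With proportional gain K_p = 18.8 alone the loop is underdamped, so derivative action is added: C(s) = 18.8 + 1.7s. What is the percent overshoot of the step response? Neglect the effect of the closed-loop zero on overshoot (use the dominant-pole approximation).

Forward path: (18.8 + 1.7s)·6.2/(s(s+1.4)). The closed-loop characteristic equation is s² + (1.4 + 6.2·1.7)s + 6.2·18.8 = 0.
That is s² + 11.94s + 116.6 = 0, so ω_n = 10.8 rad/s and ζ = 11.94/(2·10.8) = 0.553.
%OS = 100·exp(−πζ/√(1−ζ²)) = 12.4%.

12.4%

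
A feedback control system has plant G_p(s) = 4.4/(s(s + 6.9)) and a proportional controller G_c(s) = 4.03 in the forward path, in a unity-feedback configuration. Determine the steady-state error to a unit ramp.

The loop has one pole at the origin (type 1). Velocity error constant K_v = lim_{s→0} s·G_c(s)G_p(s) = 4.03·4.4/6.9 = 2.57.
Steady-state error to a unit ramp: e_ss = 1/K_v = 0.389.

0.389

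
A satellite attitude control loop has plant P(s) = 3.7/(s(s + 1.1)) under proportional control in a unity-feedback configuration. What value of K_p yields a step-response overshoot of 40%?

From %OS = 100·exp(−πζ/√(1−ζ²)) = 40%, ζ = −ln(0.4)/√(π²+ln²(0.4)) = 0.28.
Characteristic equation s² + 1.1s + 3.7K_p = 0 gives ζ = 1.1/(2√(3.7K_p)).
Setting ζ = 0.28: √(3.7K_p) = 1.1/(2·0.28) = 1.964, so K_p = 3.858/3.7 = 1.04.

K_p = 1.04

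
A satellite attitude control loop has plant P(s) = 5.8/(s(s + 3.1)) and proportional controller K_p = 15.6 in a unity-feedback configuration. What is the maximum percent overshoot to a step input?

59.5%

The closed-loop denominator s² + 3.1s + 90.48 gives ω_n = √90.48 = 9.512 and ζ = 3.1/(2ω_n) = 0.163.
%OS = 100·exp(−πζ/√(1−ζ²)) = 100·exp(−π·0.163/√0.9734) = 59.5%.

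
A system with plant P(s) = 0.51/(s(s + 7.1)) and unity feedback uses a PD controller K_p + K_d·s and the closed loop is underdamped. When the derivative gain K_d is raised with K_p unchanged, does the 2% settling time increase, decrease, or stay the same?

decrease

Characteristic equation s² + (7.1 + 0.51K_d)s + 0.51K_p = 0: raising K_d increases ζω_n = (7.1+0.51K_d)/2 while the loop stays underdamped, so T_s ≈ 4/(ζω_n) decreases.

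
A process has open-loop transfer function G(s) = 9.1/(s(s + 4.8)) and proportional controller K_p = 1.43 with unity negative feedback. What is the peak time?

T_p = 1.17 s

Closed-loop characteristic equation: s² + 4.8s + 13.01 = 0, so ω_n = 3.607 rad/s and ζ = 4.8/(2·3.607) = 0.6653.
Damped frequency ω_d = ω_n√(1−ζ²) = 2.693 rad/s, so peak time T_p = π/ω_d = 1.17 s.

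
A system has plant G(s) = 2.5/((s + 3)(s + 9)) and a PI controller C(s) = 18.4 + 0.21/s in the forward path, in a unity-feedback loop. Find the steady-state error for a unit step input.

0

The open loop C(s)G(s) has a pole at the origin (type 1), so the static position error constant is infinite and e_ss = 1/(1+∞) = 0.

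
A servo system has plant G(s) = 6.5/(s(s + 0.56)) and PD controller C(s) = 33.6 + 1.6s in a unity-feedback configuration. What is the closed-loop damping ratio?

Forward path: (33.6 + 1.6s)·6.5/(s(s+0.56)). The closed-loop characteristic equation is s² + (0.56 + 6.5·1.6)s + 6.5·33.6 = 0.
That is s² + 10.96s + 218.4 = 0, so ω_n = 14.78 rad/s and ζ = 10.96/(2·14.78) = 0.3708.

ζ = 0.371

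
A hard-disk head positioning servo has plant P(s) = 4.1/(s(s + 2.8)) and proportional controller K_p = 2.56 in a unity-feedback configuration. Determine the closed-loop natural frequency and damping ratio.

1 + K_p·P(s) = 0 gives s² + 2.8s + 10.5 = 0.
Matching s² + 2ζω_n s + ω_n²: ω_n = √10.5 = 3.24 rad/s and 2ζω_n = 2.8, so ζ = 2.8/(2·3.24) = 0.432.

ω_n = 3.24 rad/s, ζ = 0.432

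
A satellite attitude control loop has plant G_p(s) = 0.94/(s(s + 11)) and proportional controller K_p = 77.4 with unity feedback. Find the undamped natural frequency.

ω_n = 8.53 rad/s

The closed-loop denominator is s(s+11) + 77.4·0.94 = s² + 11s + 72.76.
Matching s² + 2ζω_n s + ω_n²: ω_n = √72.76 = 8.53 rad/s and 2ζω_n = 11, so ζ = 11/(2·8.53) = 0.645.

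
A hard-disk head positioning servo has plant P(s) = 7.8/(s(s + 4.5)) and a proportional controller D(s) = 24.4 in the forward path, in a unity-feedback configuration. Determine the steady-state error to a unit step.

The open loop D(s)P(s) has a pole at the origin (type 1), so the static position error constant is infinite and e_ss = 1/(1+∞) = 0.

0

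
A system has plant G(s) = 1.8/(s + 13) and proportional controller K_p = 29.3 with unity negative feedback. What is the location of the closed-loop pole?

s = -65.74

Closed-loop transfer function: T(s) = K_p·G(s)/(1 + K_p·G(s)) = 52.74/(s + 13 + 52.74) = 52.74/(s + 65.74).
The closed-loop pole is at s = −65.74.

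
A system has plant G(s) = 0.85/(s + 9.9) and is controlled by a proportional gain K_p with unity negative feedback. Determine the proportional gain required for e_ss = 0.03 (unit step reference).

For a type-0 loop with proportional control, e_ss = 1/(1 + K_p·G(0)).
G(0) = 0.08586. Require 1/(1 + K_p·0.08586) = 0.03, so 1 + 0.08586·K_p = 33.33.
K_p = (33.33 − 1)/0.08586 = 377.

K_p = 377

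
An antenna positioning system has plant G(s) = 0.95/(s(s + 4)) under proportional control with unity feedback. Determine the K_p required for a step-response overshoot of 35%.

From %OS = 100·exp(−πζ/√(1−ζ²)) = 35%, ζ = −ln(0.35)/√(π²+ln²(0.35)) = 0.3169.
Characteristic equation s² + 4s + 0.95K_p = 0 gives ζ = 4/(2√(0.95K_p)).
Setting ζ = 0.3169: √(0.95K_p) = 4/(2·0.3169) = 6.31, so K_p = 39.82/0.95 = 41.9.

K_p = 41.9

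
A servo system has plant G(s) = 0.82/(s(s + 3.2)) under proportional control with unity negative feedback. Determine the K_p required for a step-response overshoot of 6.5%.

From %OS = 100·exp(−πζ/√(1−ζ²)) = 6.5%, ζ = −ln(0.065)/√(π²+ln²(0.065)) = 0.6564.
Characteristic equation s² + 3.2s + 0.82K_p = 0 gives ζ = 3.2/(2√(0.82K_p)).
Setting ζ = 0.6564: √(0.82K_p) = 3.2/(2·0.6564) = 2.438, so K_p = 5.942/0.82 = 7.25.

K_p = 7.25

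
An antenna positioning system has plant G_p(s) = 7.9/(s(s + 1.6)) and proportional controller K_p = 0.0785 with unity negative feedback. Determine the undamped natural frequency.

ω_n = 0.787 rad/s

With unity feedback the closed-loop characteristic equation is s² + 1.6s + 0.0785·7.9 = s² + 1.6s + 0.6201 = 0.
So ω_n² = 0.6201 ⇒ ω_n = 0.7875 rad/s, and ζ = 1.6/(2ω_n) = 1.02.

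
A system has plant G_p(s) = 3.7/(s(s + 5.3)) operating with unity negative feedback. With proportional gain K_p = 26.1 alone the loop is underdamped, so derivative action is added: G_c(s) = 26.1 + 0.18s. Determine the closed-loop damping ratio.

ζ = 0.304

Forward path: (26.1 + 0.18s)·3.7/(s(s+5.3)). The closed-loop characteristic equation is s² + (5.3 + 3.7·0.18)s + 3.7·26.1 = 0.
That is s² + 5.966s + 96.57 = 0, so ω_n = 9.827 rad/s and ζ = 5.966/(2·9.827) = 0.3036.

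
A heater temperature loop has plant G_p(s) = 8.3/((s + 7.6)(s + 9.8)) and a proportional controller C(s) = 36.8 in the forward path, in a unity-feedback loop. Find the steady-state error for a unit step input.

The loop is type 0. Static position error constant K_pos = C(0)·G_p(0) = 36.8·0.1114 = 4.101.
Steady-state error to a unit step: e_ss = 1/(1+K_pos) = 1/5.101 = 0.196.

0.196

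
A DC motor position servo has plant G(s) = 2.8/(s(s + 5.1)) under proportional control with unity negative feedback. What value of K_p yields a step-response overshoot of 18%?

From %OS = 100·exp(−πζ/√(1−ζ²)) = 18%, ζ = −ln(0.18)/√(π²+ln²(0.18)) = 0.4791.
Characteristic equation s² + 5.1s + 2.8K_p = 0 gives ζ = 5.1/(2√(2.8K_p)).
Setting ζ = 0.4791: √(2.8K_p) = 5.1/(2·0.4791) = 5.322, so K_p = 28.33/2.8 = 10.1.

K_p = 10.1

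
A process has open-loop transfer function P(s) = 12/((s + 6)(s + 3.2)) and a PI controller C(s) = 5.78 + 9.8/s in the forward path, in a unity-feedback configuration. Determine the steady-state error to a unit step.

The open loop C(s)P(s) has a pole at the origin (type 1), so the static position error constant is infinite and e_ss = 1/(1+∞) = 0.

0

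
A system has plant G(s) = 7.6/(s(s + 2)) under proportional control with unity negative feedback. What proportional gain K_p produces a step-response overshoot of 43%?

K_p = 1.95

From %OS = 100·exp(−πζ/√(1−ζ²)) = 43%, ζ = −ln(0.43)/√(π²+ln²(0.43)) = 0.2594.
Characteristic equation s² + 2s + 7.6K_p = 0 gives ζ = 2/(2√(7.6K_p)).
Setting ζ = 0.2594: √(7.6K_p) = 2/(2·0.2594) = 3.854, so K_p = 14.86/7.6 = 1.95.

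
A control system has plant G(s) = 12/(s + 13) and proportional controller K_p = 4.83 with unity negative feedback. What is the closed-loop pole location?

s = -70.96

Closed-loop transfer function: T(s) = K_p·G(s)/(1 + K_p·G(s)) = 57.96/(s + 13 + 57.96) = 57.96/(s + 70.96).
The closed-loop pole is at s = −70.96.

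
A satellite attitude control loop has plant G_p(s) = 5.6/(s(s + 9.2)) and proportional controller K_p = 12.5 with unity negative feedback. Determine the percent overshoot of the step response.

Closed-loop characteristic equation: s² + 9.2s + 70 = 0, so ω_n = 8.367 rad/s and ζ = 9.2/(2·8.367) = 0.5498.
%OS = 100·exp(−πζ/√(1−ζ²)) = 100·exp(−π·0.5498/√0.6977) = 12.6%.

12.6%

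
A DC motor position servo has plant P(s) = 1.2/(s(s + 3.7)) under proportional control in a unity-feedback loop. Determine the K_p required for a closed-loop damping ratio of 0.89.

Closed-loop characteristic equation: s² + 3.7s + K_p·1.2 = 0.
So ω_n = √(1.2K_p) and 2ζω_n = 3.7, giving ζ = 3.7/(2√(1.2K_p)).
Setting ζ = 0.89: √(1.2K_p) = 3.7/(2·0.89) = 2.079, so K_p = 4.321/1.2 = 3.6.

K_p = 3.6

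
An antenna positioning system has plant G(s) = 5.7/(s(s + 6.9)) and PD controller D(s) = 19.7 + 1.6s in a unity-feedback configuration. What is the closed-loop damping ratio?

Forward path: (19.7 + 1.6s)·5.7/(s(s+6.9)). The closed-loop characteristic equation is s² + (6.9 + 5.7·1.6)s + 5.7·19.7 = 0.
That is s² + 16.02s + 112.3 = 0, so ω_n = 10.6 rad/s and ζ = 16.02/(2·10.6) = 0.7559.

ζ = 0.756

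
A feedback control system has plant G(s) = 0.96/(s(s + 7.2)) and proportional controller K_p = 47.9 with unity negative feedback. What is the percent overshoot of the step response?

14%

From 1 + K_pG(s) = 0: s² + 7.2s + 45.98 = 0 ⇒ ω_n = 6.781, ζ = 0.5309.
%OS = 100·exp(−πζ/√(1−ζ²)) = 100·exp(−π·0.5309/√0.7182) = 14%.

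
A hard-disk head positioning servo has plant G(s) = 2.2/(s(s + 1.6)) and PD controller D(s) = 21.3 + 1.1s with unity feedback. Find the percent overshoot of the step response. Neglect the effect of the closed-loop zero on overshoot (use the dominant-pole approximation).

Forward path: (21.3 + 1.1s)·2.2/(s(s+1.6)). The closed-loop characteristic equation is s² + (1.6 + 2.2·1.1)s + 2.2·21.3 = 0.
That is s² + 4.02s + 46.86 = 0, so ω_n = 6.845 rad/s and ζ = 4.02/(2·6.845) = 0.2936.
%OS = 100·exp(−πζ/√(1−ζ²)) = 38.1%.

38.1%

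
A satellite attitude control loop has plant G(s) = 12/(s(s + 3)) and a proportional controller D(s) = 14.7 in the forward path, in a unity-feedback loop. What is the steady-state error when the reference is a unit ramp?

The loop has one pole at the origin (type 1). Velocity error constant K_v = lim_{s→0} s·D(s)G(s) = 14.7·12/3 = 58.8.
Steady-state error to a unit ramp: e_ss = 1/K_v = 0.017.

0.017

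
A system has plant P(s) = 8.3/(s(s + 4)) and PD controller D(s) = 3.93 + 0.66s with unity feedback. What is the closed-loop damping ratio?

ζ = 0.83

Forward path: (3.93 + 0.66s)·8.3/(s(s+4)). The closed-loop characteristic equation is s² + (4 + 8.3·0.66)s + 8.3·3.93 = 0.
That is s² + 9.478s + 32.62 = 0, so ω_n = 5.711 rad/s and ζ = 9.478/(2·5.711) = 0.8298.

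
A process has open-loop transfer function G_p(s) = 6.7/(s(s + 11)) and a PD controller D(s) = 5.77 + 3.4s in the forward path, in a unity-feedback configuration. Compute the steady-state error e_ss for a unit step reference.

The open loop D(s)G_p(s) has a pole at the origin (type 1), so the static position error constant is infinite and e_ss = 1/(1+∞) = 0.

0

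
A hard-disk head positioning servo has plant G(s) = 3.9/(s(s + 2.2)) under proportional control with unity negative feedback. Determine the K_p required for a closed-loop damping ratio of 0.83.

Closed-loop characteristic equation: s² + 2.2s + K_p·3.9 = 0.
So ω_n = √(3.9K_p) and 2ζω_n = 2.2, giving ζ = 2.2/(2√(3.9K_p)).
Setting ζ = 0.83: √(3.9K_p) = 2.2/(2·0.83) = 1.325, so K_p = 1.756/3.9 = 0.45.

K_p = 0.45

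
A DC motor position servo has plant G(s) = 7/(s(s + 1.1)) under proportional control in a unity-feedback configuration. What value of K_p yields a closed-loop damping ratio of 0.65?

K_p = 0.102

Closed-loop characteristic equation: s² + 1.1s + K_p·7 = 0.
So ω_n = √(7K_p) and 2ζω_n = 1.1, giving ζ = 1.1/(2√(7K_p)).
Setting ζ = 0.65: √(7K_p) = 1.1/(2·0.65) = 0.8462, so K_p = 0.716/7 = 0.102.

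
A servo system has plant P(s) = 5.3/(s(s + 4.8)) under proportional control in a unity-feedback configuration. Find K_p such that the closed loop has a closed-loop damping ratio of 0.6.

K_p = 3.02

Closed-loop characteristic equation: s² + 4.8s + K_p·5.3 = 0.
So ω_n = √(5.3K_p) and 2ζω_n = 4.8, giving ζ = 4.8/(2√(5.3K_p)).
Setting ζ = 0.6: √(5.3K_p) = 4.8/(2·0.6) = 4, so K_p = 16/5.3 = 3.02.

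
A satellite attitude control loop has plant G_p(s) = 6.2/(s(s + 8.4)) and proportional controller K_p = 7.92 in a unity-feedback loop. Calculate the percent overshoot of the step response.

From 1 + K_pG_p(s) = 0: s² + 8.4s + 49.1 = 0 ⇒ ω_n = 7.007, ζ = 0.5994.
%OS = 100·exp(−πζ/√(1−ζ²)) = 100·exp(−π·0.5994/√0.6408) = 9.52%.

9.52%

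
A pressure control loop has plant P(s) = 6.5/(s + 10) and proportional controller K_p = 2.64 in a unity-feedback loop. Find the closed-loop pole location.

Closed-loop transfer function: T(s) = K_p·P(s)/(1 + K_p·P(s)) = 17.16/(s + 10 + 17.16) = 17.16/(s + 27.16).
The closed-loop pole is at s = −27.16.

s = -27.16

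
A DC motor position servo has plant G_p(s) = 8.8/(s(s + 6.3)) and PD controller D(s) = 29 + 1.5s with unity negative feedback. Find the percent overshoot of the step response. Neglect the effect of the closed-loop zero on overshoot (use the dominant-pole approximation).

8.89%

Forward path: (29 + 1.5s)·8.8/(s(s+6.3)). The closed-loop characteristic equation is s² + (6.3 + 8.8·1.5)s + 8.8·29 = 0.
That is s² + 19.5s + 255.2 = 0, so ω_n = 15.97 rad/s and ζ = 19.5/(2·15.97) = 0.6103.
%OS = 100·exp(−πζ/√(1−ζ²)) = 8.89%.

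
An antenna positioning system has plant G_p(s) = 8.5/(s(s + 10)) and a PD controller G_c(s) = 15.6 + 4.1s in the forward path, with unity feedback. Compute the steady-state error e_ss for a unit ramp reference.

The loop has one pole at the origin (type 1). Velocity error constant K_v = lim_{s→0} s·G_c(s)G_p(s) = 15.6·8.5/10 = 13.26.
Steady-state error to a unit ramp: e_ss = 1/K_v = 0.0754.

0.0754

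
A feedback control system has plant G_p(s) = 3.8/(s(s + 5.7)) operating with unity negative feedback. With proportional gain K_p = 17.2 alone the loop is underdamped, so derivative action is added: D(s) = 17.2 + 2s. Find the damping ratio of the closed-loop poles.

ζ = 0.823

Forward path: (17.2 + 2s)·3.8/(s(s+5.7)). The closed-loop characteristic equation is s² + (5.7 + 3.8·2)s + 3.8·17.2 = 0.
That is s² + 13.3s + 65.36 = 0, so ω_n = 8.085 rad/s and ζ = 13.3/(2·8.085) = 0.8226.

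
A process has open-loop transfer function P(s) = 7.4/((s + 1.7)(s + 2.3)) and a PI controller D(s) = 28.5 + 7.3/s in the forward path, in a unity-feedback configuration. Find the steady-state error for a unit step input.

The open loop D(s)P(s) has a pole at the origin (type 1), so the static position error constant is infinite and e_ss = 1/(1+∞) = 0.

0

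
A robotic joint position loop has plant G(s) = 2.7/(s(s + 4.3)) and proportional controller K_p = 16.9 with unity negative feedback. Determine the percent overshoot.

34.8%

The closed-loop denominator s² + 4.3s + 45.63 gives ω_n = √45.63 = 6.755 and ζ = 4.3/(2ω_n) = 0.3183.
%OS = 100·exp(−πζ/√(1−ζ²)) = 100·exp(−π·0.3183/√0.8987) = 34.8%.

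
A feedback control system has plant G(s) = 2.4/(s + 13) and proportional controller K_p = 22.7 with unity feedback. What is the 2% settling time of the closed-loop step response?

Closed-loop transfer function: T(s) = K_p·G(s)/(1 + K_p·G(s)) = 54.48/(s + 13 + 54.48) = 54.48/(s + 67.48).
Time constant τ = 1/67.48 = 0.01482 s, so the 2% settling time is about 4τ = 0.0593 s.

T_s ≈ 0.0593 s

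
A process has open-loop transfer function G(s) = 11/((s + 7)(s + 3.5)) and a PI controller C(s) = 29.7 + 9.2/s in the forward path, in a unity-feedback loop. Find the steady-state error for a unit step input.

The open loop C(s)G(s) has a pole at the origin (type 1), so the static position error constant is infinite and e_ss = 1/(1+∞) = 0.

0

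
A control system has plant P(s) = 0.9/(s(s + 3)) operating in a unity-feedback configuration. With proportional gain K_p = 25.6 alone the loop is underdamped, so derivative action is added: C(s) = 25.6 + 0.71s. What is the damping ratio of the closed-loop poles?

ζ = 0.379

Forward path: (25.6 + 0.71s)·0.9/(s(s+3)). The closed-loop characteristic equation is s² + (3 + 0.9·0.71)s + 0.9·25.6 = 0.
That is s² + 3.639s + 23.04 = 0, so ω_n = 4.8 rad/s and ζ = 3.639/(2·4.8) = 0.3791.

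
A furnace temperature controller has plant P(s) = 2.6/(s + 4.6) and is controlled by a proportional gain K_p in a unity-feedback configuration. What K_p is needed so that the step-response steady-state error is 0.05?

K_p = 33.6

The loop is type 0, so e_ss(step) = 1/(1 + K_pos) with K_pos = K_p·P(0).
P(0) = 0.5652. Require 1/(1 + K_p·0.5652) = 0.05, so 1 + 0.5652·K_p = 20.
K_p = (20 − 1)/0.5652 = 33.6.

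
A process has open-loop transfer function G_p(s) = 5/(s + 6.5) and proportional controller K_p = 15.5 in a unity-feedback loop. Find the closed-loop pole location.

s = -84

Closed-loop transfer function: T(s) = K_p·G_p(s)/(1 + K_p·G_p(s)) = 77.5/(s + 6.5 + 77.5) = 77.5/(s + 84).
The closed-loop pole is at s = −84.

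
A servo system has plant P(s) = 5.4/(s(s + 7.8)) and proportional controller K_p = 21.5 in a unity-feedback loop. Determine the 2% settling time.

T_s ≈ 1.03 s

Closed-loop characteristic equation: s² + 7.8s + 116.1 = 0, so ω_n = 10.77 rad/s and ζ = 7.8/(2·10.77) = 0.3619.
2% settling time T_s ≈ 4/(ζω_n) = 4/3.9 = 1.03 s.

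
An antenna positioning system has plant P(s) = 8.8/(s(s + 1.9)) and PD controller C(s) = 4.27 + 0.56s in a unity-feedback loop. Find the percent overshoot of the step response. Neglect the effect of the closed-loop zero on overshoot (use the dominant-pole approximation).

12.2%

Forward path: (4.27 + 0.56s)·8.8/(s(s+1.9)). The closed-loop characteristic equation is s² + (1.9 + 8.8·0.56)s + 8.8·4.27 = 0.
That is s² + 6.828s + 37.58 = 0, so ω_n = 6.13 rad/s and ζ = 6.828/(2·6.13) = 0.5569.
%OS = 100·exp(−πζ/√(1−ζ²)) = 12.2%.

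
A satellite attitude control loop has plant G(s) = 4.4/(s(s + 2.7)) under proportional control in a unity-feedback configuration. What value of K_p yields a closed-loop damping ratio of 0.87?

K_p = 0.547

Closed-loop characteristic equation: s² + 2.7s + K_p·4.4 = 0.
So ω_n = √(4.4K_p) and 2ζω_n = 2.7, giving ζ = 2.7/(2√(4.4K_p)).
Setting ζ = 0.87: √(4.4K_p) = 2.7/(2·0.87) = 1.552, so K_p = 2.408/4.4 = 0.547.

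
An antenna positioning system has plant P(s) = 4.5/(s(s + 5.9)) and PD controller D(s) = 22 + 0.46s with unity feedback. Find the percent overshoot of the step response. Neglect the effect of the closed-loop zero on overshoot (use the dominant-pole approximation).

25.3%

Forward path: (22 + 0.46s)·4.5/(s(s+5.9)). The closed-loop characteristic equation is s² + (5.9 + 4.5·0.46)s + 4.5·22 = 0.
That is s² + 7.97s + 99 = 0, so ω_n = 9.95 rad/s and ζ = 7.97/(2·9.95) = 0.4005.
%OS = 100·exp(−πζ/√(1−ζ²)) = 25.3%.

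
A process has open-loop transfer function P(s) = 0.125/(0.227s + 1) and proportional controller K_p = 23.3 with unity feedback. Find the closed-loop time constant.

τ = 0.058 s

Closed loop: T(s) = K_p·P/(1+K_p·P) = 2.913/(0.227s + 1 + 2.913), with pole at s = −(1 + 2.913)/0.227 = −17.24.
Closed-loop time constant τ = 1/17.24 = 0.058 s.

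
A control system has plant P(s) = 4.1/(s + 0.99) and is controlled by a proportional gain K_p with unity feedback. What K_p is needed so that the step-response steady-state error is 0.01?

K_p = 23.9

Steady-state error for a unit step on this type-0 loop is 1/(1 + K_p·P(0)).
P(0) = 4.141. Require 1/(1 + K_p·4.141) = 0.01, so 1 + 4.141·K_p = 100.
K_p = (100 − 1)/4.141 = 23.9.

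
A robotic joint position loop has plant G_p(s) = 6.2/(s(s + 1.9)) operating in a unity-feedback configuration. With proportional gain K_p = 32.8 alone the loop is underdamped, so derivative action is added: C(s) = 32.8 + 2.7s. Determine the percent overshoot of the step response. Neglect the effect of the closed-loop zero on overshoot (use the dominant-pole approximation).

6.64%

Forward path: (32.8 + 2.7s)·6.2/(s(s+1.9)). The closed-loop characteristic equation is s² + (1.9 + 6.2·2.7)s + 6.2·32.8 = 0.
That is s² + 18.64s + 203.4 = 0, so ω_n = 14.26 rad/s and ζ = 18.64/(2·14.26) = 0.6536.
%OS = 100·exp(−πζ/√(1−ζ²)) = 6.64%.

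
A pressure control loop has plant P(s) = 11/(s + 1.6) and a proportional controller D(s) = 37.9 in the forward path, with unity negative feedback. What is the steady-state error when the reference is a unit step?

The loop is type 0. Static position error constant K_pos = D(0)·P(0) = 37.9·6.875 = 260.6.
Steady-state error to a unit step: e_ss = 1/(1+K_pos) = 1/261.6 = 0.00382.

0.00382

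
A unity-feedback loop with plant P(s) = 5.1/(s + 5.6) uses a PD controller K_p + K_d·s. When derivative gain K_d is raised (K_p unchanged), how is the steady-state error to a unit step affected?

K_d affects only the transient (the s-coefficient); the DC loop gain, and hence e_ss, depends only on K_p.

unchanged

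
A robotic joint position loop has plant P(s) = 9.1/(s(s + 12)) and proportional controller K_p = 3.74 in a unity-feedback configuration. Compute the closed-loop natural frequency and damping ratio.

ω_n = 5.83 rad/s, ζ = 1.03

The closed-loop denominator is s(s+12) + 3.74·9.1 = s² + 12s + 34.03.
Matching s² + 2ζω_n s + ω_n²: ω_n = √34.03 = 5.834 rad/s and 2ζω_n = 12, so ζ = 12/(2·5.834) = 1.03.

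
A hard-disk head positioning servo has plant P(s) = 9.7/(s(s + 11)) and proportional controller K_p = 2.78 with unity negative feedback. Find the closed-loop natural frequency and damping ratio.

With unity feedback the closed-loop characteristic equation is s² + 11s + 2.78·9.7 = s² + 11s + 26.97 = 0.
Matching s² + 2ζω_n s + ω_n²: ω_n = √26.97 = 5.193 rad/s and 2ζω_n = 11, so ζ = 11/(2·5.193) = 1.06.

ω_n = 5.19 rad/s, ζ = 1.06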